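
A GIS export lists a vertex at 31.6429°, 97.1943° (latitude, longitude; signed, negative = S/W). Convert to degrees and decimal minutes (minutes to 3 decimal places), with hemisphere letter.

31° 38.574′ N, 97° 11.658′ E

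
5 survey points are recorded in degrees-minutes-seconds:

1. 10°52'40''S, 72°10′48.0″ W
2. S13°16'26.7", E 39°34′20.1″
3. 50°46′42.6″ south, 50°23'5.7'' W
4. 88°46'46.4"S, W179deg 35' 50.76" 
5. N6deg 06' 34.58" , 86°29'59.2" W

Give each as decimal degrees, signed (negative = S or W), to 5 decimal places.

1. -10.87778, -72.18000
2. -13.27408, 39.57225
3. -50.77850, -50.38492
4. -88.77956, -179.59743
5. 6.10961, -86.49978

Point 1:
  φ: 10 + 52/60 + 40/3600 = 10.877778
  S ⇒ negate
  Lon: 10′ + 48″ = 10.80000′; 72 + 10.80000/60 = 72.180000
  W ⇒ negate
Point 2:
  Lat: 13° + 16/60 + 26.7/3600 = 13 + 0.266667 + 0.007417 = 13.274083
  S ⇒ negate
  λ: 34′ + 20.1″ = 34.33500′; 39 + 34.33500/60 = 39.572250
  E → positive
Point 3:
  φ: 50 + 46/60 + 42.6/3600 = 50.778500
  hemisphere S, so the sign is −
  λ: 50° + 23/60 + 5.7/3600 = 50 + 0.383333 + 0.001583 = 50.384917
  W ⇒ negate
Point 4:
  Latitude: 88° + 46/60 + 46.4/3600 = 88 + 0.766667 + 0.012889 = 88.779556
  hemisphere S, so the sign is −
  λ: 179 + 35/60 + 50.76/3600 = 179.597433
  W → negative
Point 5:
  φ: 6 + 6/60 + 34.58/3600 = 6.109606
  N → positive
  λ: 86° + 29/60 + 59.2/3600 = 86 + 0.483333 + 0.016444 = 86.499778
  W ⇒ negate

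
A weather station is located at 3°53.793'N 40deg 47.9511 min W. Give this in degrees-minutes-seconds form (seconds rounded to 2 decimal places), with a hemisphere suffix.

3°53′47.58″ N, 40°47′57.07″ W

Lat: 53.79300′ → 53′ and 0.79300 × 60 = 47.5800″
Lon: 47.95110′ → 47′ and 0.95110 × 60 = 57.0660″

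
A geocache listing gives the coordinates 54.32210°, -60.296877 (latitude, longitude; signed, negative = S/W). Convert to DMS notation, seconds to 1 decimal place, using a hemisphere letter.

54°19′19.6″ N, 60°17′48.8″ W

Latitude: 0.322100 × 60 = 19.32600′ → 19′, remainder × 60 = 19.560″
Longitude is negative → W; |value| = 60.296877
Longitude: whole degrees 60; 17.81262′ → 17′ and 48.757″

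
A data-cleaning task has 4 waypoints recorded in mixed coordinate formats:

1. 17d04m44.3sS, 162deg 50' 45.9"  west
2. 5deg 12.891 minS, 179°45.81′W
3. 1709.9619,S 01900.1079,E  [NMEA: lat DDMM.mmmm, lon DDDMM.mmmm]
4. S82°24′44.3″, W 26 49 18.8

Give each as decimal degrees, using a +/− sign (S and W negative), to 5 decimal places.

Point 1:
  φ: 17° + 4/60 + 44.3/3600 = 17 + 0.066667 + 0.012306 = 17.078972
  S → negative
  Longitude: 162 + 50/60 + 45.9/3600 = 162.846083
  W → negative
Point 2:
  Lat: 12.891′ = 0.214850°; total 5.214850
  S ⇒ negate
  Lon: 45.81′ = 0.763500°; total 179.763500
  hemisphere W, so the sign is −
Point 3:
  Lat: degrees = first 2 digits = 17, minutes = 9.9619; 17 + 9.9619/60 = 17.166032
  S ⇒ negate
  λ: split at 3 digits → 019° and 0.1079′; 19 + 0.1079/60 = 19.001798
  E → positive
Point 4:
  φ: 82 + 24/60 + 44.3/3600 = 82.412306
  hemisphere S, so the sign is −
  λ: 49′ + 18.8″ = 49.31333′; 26 + 49.31333/60 = 26.821889
  hemisphere W, so the sign is −

1. -17.07897, -162.84608
2. -5.21485, -179.76350
3. -17.16603, 19.00180
4. -82.41231, -26.82189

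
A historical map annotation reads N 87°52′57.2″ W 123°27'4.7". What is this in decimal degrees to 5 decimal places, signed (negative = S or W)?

87.88256, -123.45131

Latitude: 87° + 52/60 + 57.2/3600 = 87 + 0.866667 + 0.015889 = 87.882556
N → positive
Lon: 27′ + 4.7″ = 27.07833′; 123 + 27.07833/60 = 123.451306
hemisphere W, so the sign is −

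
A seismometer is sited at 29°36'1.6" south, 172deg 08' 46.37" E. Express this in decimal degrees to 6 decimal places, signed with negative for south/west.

Lat: 29° + 36/60 + 1.6/3600 = 29 + 0.600000 + 0.000444 = 29.6004444
hemisphere S, so the sign is −
λ: 8′ + 46.37″ = 8.77283′; 172 + 8.77283/60 = 172.1462139
E ⇒ keep positive

-29.600444, 172.146214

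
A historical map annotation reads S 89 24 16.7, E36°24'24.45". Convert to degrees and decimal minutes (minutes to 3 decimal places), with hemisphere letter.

89° 24.278′ S, 36° 24.408′ E

Lat: seconds/60 = 0.27833; minutes = 24 + 0.27833 = 24.27833
λ: 24 + 24.45/60 = 24.40750′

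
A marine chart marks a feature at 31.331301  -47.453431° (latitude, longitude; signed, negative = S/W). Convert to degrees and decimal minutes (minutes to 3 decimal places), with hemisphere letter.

φ: minutes = (31.331301 − 31) × 60 = 19.87806
Longitude is negative → W; |value| = 47.453431
Lon: minutes = (47.453431 − 47) × 60 = 27.20586

31° 19.878′ N, 47° 27.206′ W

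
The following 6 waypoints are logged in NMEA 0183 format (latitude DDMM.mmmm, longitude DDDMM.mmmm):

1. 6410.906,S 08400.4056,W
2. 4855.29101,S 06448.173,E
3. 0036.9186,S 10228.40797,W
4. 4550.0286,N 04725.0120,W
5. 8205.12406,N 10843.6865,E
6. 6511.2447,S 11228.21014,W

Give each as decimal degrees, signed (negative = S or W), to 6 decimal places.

1. -64.181767, -84.006760
2. -48.921517, 64.802883
3. -0.615310, -102.473466
4. 45.833810, -47.416867
5. 82.085401, 108.728108
6. -65.187412, -112.470169

Point 1:
  φ: degrees = first 2 digits = 64, minutes = 10.906; 64 + 10.906/60 = 64.1817667
  S → negative
  λ: split at 3 digits → 084° and 0.4056′; 84 + 0.4056/60 = 84.0067600
  W ⇒ negate
Point 2:
  φ: split at 2 digits → 48° and 55.29101′; 48 + 55.29101/60 = 48.9215168
  S → negative
  Longitude: split at 3 digits → 064° and 48.173′; 64 + 48.173/60 = 64.8028833
  E ⇒ keep positive
Point 3:
  Lat: degrees = first 2 digits = 0, minutes = 36.9186; 0 + 36.9186/60 = 0.6153100
  S → negative
  Lon: split at 3 digits → 102° and 28.40797′; 102 + 28.40797/60 = 102.4734662
  W → negative
Point 4:
  φ: degrees = first 2 digits = 45, minutes = 50.0286; 45 + 50.0286/60 = 45.8338100
  N ⇒ keep positive
  Longitude: split at 3 digits → 047° and 25.012′; 47 + 25.012/60 = 47.4168667
  W → negative
Point 5:
  Latitude: degrees = first 2 digits = 82, minutes = 5.12406; 82 + 5.12406/60 = 82.0854010
  N → positive
  λ: degrees = first 3 digits = 108, minutes = 43.6865; 108 + 43.6865/60 = 108.7281083
  E → positive
Point 6:
  Latitude: degrees = first 2 digits = 65, minutes = 11.2447; 65 + 11.2447/60 = 65.1874117
  hemisphere S, so the sign is −
  λ: degrees = first 3 digits = 112, minutes = 28.21014; 112 + 28.21014/60 = 112.4701690
  W → negative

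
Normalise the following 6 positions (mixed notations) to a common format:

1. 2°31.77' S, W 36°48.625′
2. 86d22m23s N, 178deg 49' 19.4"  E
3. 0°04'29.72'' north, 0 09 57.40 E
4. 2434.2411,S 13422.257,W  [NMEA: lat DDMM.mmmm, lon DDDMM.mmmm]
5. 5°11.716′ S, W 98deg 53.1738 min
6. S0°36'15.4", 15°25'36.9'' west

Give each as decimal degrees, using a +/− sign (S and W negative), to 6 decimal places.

1. -2.529500, -36.810417
2. 86.373056, 178.822056
3. 0.074922, 0.165944
4. -24.570685, -134.370950
5. -5.195267, -98.886230
6. -0.604278, -15.426917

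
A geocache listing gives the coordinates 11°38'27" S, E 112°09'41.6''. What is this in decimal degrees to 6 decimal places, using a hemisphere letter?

11.640833° S, 112.161556° E

φ: 11° + 38/60 + 27/3600 = 11 + 0.633333 + 0.007500 = 11.6408333
λ: 112 + 9/60 + 41.6/3600 = 112.1615556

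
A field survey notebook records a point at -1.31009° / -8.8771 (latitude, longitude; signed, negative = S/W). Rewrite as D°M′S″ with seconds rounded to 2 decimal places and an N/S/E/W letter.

1°18′36.32″ S, 8°52′37.56″ W

Latitude is negative → S; |value| = 1.310090
φ: 0.310090° → 18.60540′; 0.60540 × 60 = 36.3240″
Longitude is negative → W; |value| = 8.877100
Longitude: 0.877100 × 60 = 52.62600′ → 52′, remainder × 60 = 37.5600″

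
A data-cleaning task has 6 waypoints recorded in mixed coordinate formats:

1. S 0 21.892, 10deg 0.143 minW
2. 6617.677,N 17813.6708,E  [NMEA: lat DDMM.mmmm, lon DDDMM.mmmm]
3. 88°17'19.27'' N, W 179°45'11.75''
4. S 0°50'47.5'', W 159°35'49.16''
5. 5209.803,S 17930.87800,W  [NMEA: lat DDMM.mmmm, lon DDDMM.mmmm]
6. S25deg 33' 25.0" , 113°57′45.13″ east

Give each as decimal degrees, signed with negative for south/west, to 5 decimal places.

1. -0.36487, -10.00238
2. 66.29462, 178.22785
3. 88.28869, -179.75326
4. -0.84653, -159.59699
5. -52.16338, -179.51463
6. -25.55694, 113.96254

Point 1:
  Latitude: 21.892′ = 0.364867°; total 0.364867
  S → negative
  λ: 10 + 0.143/60 = 10.002383
  hemisphere W, so the sign is −
Point 2:
  φ: degrees = first 2 digits = 66, minutes = 17.677; 66 + 17.677/60 = 66.294617
  N → positive
  λ: split at 3 digits → 178° and 13.6708′; 178 + 13.6708/60 = 178.227847
  E → positive
Point 3:
  Latitude: 88 + 17/60 + 19.27/3600 = 88.288686
  N → positive
  λ: 45′ + 11.75″ = 45.19583′; 179 + 45.19583/60 = 179.753264
  hemisphere W, so the sign is −
Point 4:
  Lat: 0 + 50/60 + 47.5/3600 = 0.846528
  hemisphere S, so the sign is −
  λ: 159 + 35/60 + 49.16/3600 = 159.596989
  hemisphere W, so the sign is −
Point 5:
  φ: degrees = first 2 digits = 52, minutes = 9.803; 52 + 9.803/60 = 52.163383
  S ⇒ negate
  λ: degrees = first 3 digits = 179, minutes = 30.878; 179 + 30.878/60 = 179.514633
  W → negative
Point 6:
  Latitude: 25 + 33/60 + 25/3600 = 25.556944
  hemisphere S, so the sign is −
  Longitude: 113° + 57/60 + 45.13/3600 = 113 + 0.950000 + 0.012536 = 113.962536
  E → positive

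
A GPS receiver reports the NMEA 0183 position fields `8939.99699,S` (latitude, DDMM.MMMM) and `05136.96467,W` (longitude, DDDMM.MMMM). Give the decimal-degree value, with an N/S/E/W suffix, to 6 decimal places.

φ: degrees = first 2 digits = 89, minutes = 39.99699; 89 + 39.99699/60 = 89.6666165
Longitude: split at 3 digits → 051° and 36.96467′; 51 + 36.96467/60 = 51.6160778

89.666617° S, 51.616078° W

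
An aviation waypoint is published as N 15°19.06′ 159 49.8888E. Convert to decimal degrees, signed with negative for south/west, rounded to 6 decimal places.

15.317667, 159.831480

Latitude: 19.06′ = 0.317667°; total 15.3176667
N ⇒ keep positive
λ: 49.8888′ = 0.831480°; total 159.8314800
E ⇒ keep positive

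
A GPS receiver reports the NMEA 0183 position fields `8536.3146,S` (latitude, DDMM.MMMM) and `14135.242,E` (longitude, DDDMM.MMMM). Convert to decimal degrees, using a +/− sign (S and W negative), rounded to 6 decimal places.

φ: degrees = first 2 digits = 85, minutes = 36.3146; 85 + 36.3146/60 = 85.6052433
S ⇒ negate
λ: degrees = first 3 digits = 141, minutes = 35.242; 141 + 35.242/60 = 141.5873667
E → positive

-85.605243, 141.587367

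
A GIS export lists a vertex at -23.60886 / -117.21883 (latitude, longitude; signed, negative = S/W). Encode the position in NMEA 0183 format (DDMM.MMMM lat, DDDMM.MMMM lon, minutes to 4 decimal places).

2336.5316,S / 11713.1298,W

Latitude is negative → S; |value| = 23.608860
φ: minutes = (23.608860 − 23) × 60 = 36.531600
Longitude is negative → W; |value| = 117.218830
Longitude: fractional part 0.218830 → 13.129800 minutes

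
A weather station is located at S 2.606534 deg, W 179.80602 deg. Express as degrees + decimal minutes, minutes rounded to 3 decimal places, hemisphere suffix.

2° 36.392′ S, 179° 48.361′ W

Latitude: 2° + 0.606534 × 60 = 2° 36.39204′
Longitude: minutes = (179.806020 − 179) × 60 = 48.36120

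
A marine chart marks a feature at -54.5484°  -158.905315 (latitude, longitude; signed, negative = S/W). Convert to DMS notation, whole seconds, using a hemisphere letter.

Latitude is negative → S; |value| = 54.548400
Latitude: whole degrees 54; 32.90400′ → 32′ and 54.24″
Longitude is negative → W; |value| = 158.905315
Lon: 0.905315° → 54.31890′; 0.31890 × 60 = 19.13″

54°32′54″ S, 158°54′19″ W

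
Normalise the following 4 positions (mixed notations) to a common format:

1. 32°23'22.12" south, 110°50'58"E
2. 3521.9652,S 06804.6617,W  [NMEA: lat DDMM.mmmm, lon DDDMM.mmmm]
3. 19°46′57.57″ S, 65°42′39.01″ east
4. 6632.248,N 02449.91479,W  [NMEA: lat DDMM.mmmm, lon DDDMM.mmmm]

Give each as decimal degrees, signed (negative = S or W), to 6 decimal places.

Point 1:
  φ: 23′ + 22.12″ = 23.36867′; 32 + 23.36867/60 = 32.3894778
  S → negative
  Longitude: 110 + 50/60 + 58/3600 = 110.8494444
  E ⇒ keep positive
Point 2:
  Lat: degrees = first 2 digits = 35, minutes = 21.9652; 35 + 21.9652/60 = 35.3660867
  S ⇒ negate
  Lon: split at 3 digits → 068° and 4.6617′; 68 + 4.6617/60 = 68.0776950
  W ⇒ negate
Point 3:
  φ: 19° + 46/60 + 57.57/3600 = 19 + 0.766667 + 0.015992 = 19.7826583
  S → negative
  λ: 65 + 42/60 + 39.01/3600 = 65.7108361
  E ⇒ keep positive
Point 4:
  φ: split at 2 digits → 66° and 32.248′; 66 + 32.248/60 = 66.5374667
  N ⇒ keep positive
  Longitude: split at 3 digits → 024° and 49.91479′; 24 + 49.91479/60 = 24.8319132
  hemisphere W, so the sign is −

1. -32.389478, 110.849444
2. -35.366087, -68.077695
3. -19.782658, 65.710836
4. 66.537467, -24.831913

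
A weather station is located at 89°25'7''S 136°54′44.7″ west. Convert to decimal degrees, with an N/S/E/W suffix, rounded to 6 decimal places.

89.418611° S, 136.912417° W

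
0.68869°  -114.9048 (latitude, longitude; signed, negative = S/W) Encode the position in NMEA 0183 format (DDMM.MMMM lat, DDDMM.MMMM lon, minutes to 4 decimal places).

0041.3214,N / 11454.2880,W

Lat: minutes = (0.688690 − 0) × 60 = 41.321400
Longitude is negative → W; |value| = 114.904800
λ: minutes = (114.904800 − 114) × 60 = 54.288000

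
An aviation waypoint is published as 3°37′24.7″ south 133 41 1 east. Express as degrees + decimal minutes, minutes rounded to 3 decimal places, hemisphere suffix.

3° 37.412′ S, 133° 41.017′ E

Latitude: seconds/60 = 0.41167; minutes = 37 + 0.41167 = 37.41167
Longitude: 41 + 1/60 = 41.01667′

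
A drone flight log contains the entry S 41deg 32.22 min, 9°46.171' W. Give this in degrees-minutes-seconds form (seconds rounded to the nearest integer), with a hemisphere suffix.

Latitude: 32.22000′ → 32′ and 0.22000 × 60 = 13.20″
Longitude: fractional minutes 0.17100 × 60 = 10.26″

41°32′13″ S, 9°46′10″ W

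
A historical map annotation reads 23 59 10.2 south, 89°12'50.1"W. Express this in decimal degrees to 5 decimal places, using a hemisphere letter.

Lat: 23 + 59/60 + 10.2/3600 = 23.986167
λ: 12′ + 50.1″ = 12.83500′; 89 + 12.83500/60 = 89.213917

23.98617° S, 89.21392° W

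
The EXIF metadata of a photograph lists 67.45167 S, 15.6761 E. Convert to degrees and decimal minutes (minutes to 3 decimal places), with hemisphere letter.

Lat: 67° + 0.451670 × 60 = 67° 27.10020′
Lon: 15° + 0.676100 × 60 = 15° 40.56600′

67° 27.100′ S, 15° 40.566′ E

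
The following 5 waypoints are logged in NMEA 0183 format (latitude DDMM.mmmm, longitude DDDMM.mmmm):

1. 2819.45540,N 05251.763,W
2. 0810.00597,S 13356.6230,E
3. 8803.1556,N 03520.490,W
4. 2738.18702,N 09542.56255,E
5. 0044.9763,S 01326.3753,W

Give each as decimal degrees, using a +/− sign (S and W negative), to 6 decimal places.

1. 28.324257, -52.862717
2. -8.166766, 133.943717
3. 88.052593, -35.341500
4. 27.636450, 95.709376
5. -0.749605, -13.439588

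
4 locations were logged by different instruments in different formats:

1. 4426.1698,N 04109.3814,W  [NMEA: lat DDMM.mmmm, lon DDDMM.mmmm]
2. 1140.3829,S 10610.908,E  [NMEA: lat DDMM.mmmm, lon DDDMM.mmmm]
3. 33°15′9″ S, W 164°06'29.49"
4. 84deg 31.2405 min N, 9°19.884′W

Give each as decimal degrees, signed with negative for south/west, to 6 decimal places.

Point 1:
  φ: degrees = first 2 digits = 44, minutes = 26.1698; 44 + 26.1698/60 = 44.4361633
  N → positive
  Lon: degrees = first 3 digits = 41, minutes = 9.3814; 41 + 9.3814/60 = 41.1563567
  hemisphere W, so the sign is −
Point 2:
  Lat: degrees = first 2 digits = 11, minutes = 40.3829; 11 + 40.3829/60 = 11.6730483
  hemisphere S, so the sign is −
  Lon: split at 3 digits → 106° and 10.908′; 106 + 10.908/60 = 106.1818000
  E → positive
Point 3:
  Lat: 15′ + 9″ = 15.15000′; 33 + 15.15000/60 = 33.2525000
  S ⇒ negate
  Longitude: 164° + 6/60 + 29.49/3600 = 164 + 0.100000 + 0.008192 = 164.1081917
  hemisphere W, so the sign is −
Point 4:
  Lat: 31.2405′ = 0.520675°; total 84.5206750
  N ⇒ keep positive
  Lon: 9 + 19.884/60 = 9.3314000
  W ⇒ negate

1. 44.436163, -41.156357
2. -11.673048, 106.181800
3. -33.252500, -164.108192
4. 84.520675, -9.331400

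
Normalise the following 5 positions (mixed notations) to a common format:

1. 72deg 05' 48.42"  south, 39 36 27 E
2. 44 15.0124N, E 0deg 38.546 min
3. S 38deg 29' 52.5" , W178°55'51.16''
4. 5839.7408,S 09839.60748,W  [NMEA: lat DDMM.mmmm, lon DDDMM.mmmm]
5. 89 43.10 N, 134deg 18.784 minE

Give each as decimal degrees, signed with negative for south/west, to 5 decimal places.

Point 1:
  Lat: 5′ + 48.42″ = 5.80700′; 72 + 5.80700/60 = 72.096783
  S ⇒ negate
  Lon: 39° + 36/60 + 27/3600 = 39 + 0.600000 + 0.007500 = 39.607500
  E → positive
Point 2:
  Latitude: 15.0124′ = 0.250207°; total 44.250207
  N ⇒ keep positive
  Longitude: 38.546′ = 0.642433°; total 0.642433
  E ⇒ keep positive
Point 3:
  Latitude: 38° + 29/60 + 52.5/3600 = 38 + 0.483333 + 0.014583 = 38.497917
  S → negative
  λ: 178 + 55/60 + 51.16/3600 = 178.930878
  W → negative
Point 4:
  φ: degrees = first 2 digits = 58, minutes = 39.7408; 58 + 39.7408/60 = 58.662347
  S → negative
  Longitude: degrees = first 3 digits = 98, minutes = 39.60748; 98 + 39.60748/60 = 98.660125
  W → negative
Point 5:
  Lat: 43.1′ = 0.718333°; total 89.718333
  N → positive
  Longitude: 18.784′ = 0.313067°; total 134.313067
  E ⇒ keep positive

1. -72.09678, 39.60750
2. 44.25021, 0.64243
3. -38.49792, -178.93088
4. -58.66235, -98.66012
5. 89.71833, 134.31307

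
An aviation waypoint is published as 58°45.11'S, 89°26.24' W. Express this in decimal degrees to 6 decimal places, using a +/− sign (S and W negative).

-58.751833, -89.437333

Lat: 45.11′ = 0.751833°; total 58.7518333
hemisphere S, so the sign is −
Longitude: 26.24′ = 0.437333°; total 89.4373333
W → negative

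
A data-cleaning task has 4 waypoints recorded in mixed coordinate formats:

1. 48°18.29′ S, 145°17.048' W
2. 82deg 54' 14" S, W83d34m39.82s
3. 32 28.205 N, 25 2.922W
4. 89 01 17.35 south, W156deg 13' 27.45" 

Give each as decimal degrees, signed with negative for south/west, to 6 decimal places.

1. -48.304833, -145.284133
2. -82.903889, -83.577728
3. 32.470083, -25.048700
4. -89.021486, -156.224292

Point 1:
  φ: 18.29′ = 0.304833°; total 48.3048333
  hemisphere S, so the sign is −
  λ: 145 + 17.048/60 = 145.2841333
  W ⇒ negate
Point 2:
  φ: 82 + 54/60 + 14/3600 = 82.9038889
  S → negative
  Lon: 83° + 34/60 + 39.82/3600 = 83 + 0.566667 + 0.011061 = 83.5777278
  hemisphere W, so the sign is −
Point 3:
  Lat: 32 + 28.205/60 = 32.4700833
  N ⇒ keep positive
  Lon: 25 + 2.922/60 = 25.0487000
  hemisphere W, so the sign is −
Point 4:
  Latitude: 89 + 1/60 + 17.35/3600 = 89.0214861
  S → negative
  λ: 156° + 13/60 + 27.45/3600 = 156 + 0.216667 + 0.007625 = 156.2242917
  hemisphere W, so the sign is −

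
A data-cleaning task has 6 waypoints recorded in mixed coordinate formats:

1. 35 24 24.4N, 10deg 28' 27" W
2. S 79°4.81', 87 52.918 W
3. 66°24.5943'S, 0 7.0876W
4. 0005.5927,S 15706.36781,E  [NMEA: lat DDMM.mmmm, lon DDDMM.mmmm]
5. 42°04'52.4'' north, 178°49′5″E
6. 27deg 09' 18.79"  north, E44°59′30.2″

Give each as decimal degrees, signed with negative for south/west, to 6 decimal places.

1. 35.406778, -10.474167
2. -79.080167, -87.881967
3. -66.409905, -0.118127
4. -0.093212, 157.106130
5. 42.081222, 178.818056
6. 27.155219, 44.991722

Point 1:
  Latitude: 24′ + 24.4″ = 24.40667′; 35 + 24.40667/60 = 35.4067778
  N → positive
  λ: 10 + 28/60 + 27/3600 = 10.4741667
  W → negative
Point 2:
  Lat: 4.81′ = 0.080167°; total 79.0801667
  S ⇒ negate
  λ: 87 + 52.918/60 = 87.8819667
  hemisphere W, so the sign is −
Point 3:
  φ: 66 + 24.5943/60 = 66.4099050
  S ⇒ negate
  Lon: 7.0876′ = 0.118127°; total 0.1181267
  W ⇒ negate
Point 4:
  Latitude: split at 2 digits → 00° and 5.5927′; 0 + 5.5927/60 = 0.0932117
  S ⇒ negate
  Lon: split at 3 digits → 157° and 6.36781′; 157 + 6.36781/60 = 157.1061302
  E → positive
Point 5:
  φ: 42° + 4/60 + 52.4/3600 = 42 + 0.066667 + 0.014556 = 42.0812222
  N → positive
  Lon: 178° + 49/60 + 5/3600 = 178 + 0.816667 + 0.001389 = 178.8180556
  E ⇒ keep positive
Point 6:
  Lat: 27 + 9/60 + 18.79/3600 = 27.1552194
  N → positive
  λ: 59′ + 30.2″ = 59.50333′; 44 + 59.50333/60 = 44.9917222
  E ⇒ keep positive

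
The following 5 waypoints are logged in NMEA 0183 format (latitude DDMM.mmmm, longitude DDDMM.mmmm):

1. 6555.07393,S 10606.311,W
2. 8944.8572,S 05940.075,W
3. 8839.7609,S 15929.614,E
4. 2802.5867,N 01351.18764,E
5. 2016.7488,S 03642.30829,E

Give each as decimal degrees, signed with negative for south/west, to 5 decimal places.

1. -65.91790, -106.10518
2. -89.74762, -59.66792
3. -88.66268, 159.49357
4. 28.04311, 13.85313
5. -20.27915, 36.70514

Point 1:
  Lat: degrees = first 2 digits = 65, minutes = 55.07393; 65 + 55.07393/60 = 65.917899
  S → negative
  Longitude: split at 3 digits → 106° and 6.311′; 106 + 6.311/60 = 106.105183
  W ⇒ negate
Point 2:
  Latitude: split at 2 digits → 89° and 44.8572′; 89 + 44.8572/60 = 89.747620
  hemisphere S, so the sign is −
  Longitude: split at 3 digits → 059° and 40.075′; 59 + 40.075/60 = 59.667917
  W ⇒ negate
Point 3:
  Latitude: split at 2 digits → 88° and 39.7609′; 88 + 39.7609/60 = 88.662682
  S ⇒ negate
  Lon: split at 3 digits → 159° and 29.614′; 159 + 29.614/60 = 159.493567
  E → positive
Point 4:
  φ: split at 2 digits → 28° and 2.5867′; 28 + 2.5867/60 = 28.043112
  N → positive
  Lon: split at 3 digits → 013° and 51.18764′; 13 + 51.18764/60 = 13.853127
  E ⇒ keep positive
Point 5:
  Latitude: split at 2 digits → 20° and 16.7488′; 20 + 16.7488/60 = 20.279147
  S ⇒ negate
  λ: degrees = first 3 digits = 36, minutes = 42.30829; 36 + 42.30829/60 = 36.705138
  E ⇒ keep positive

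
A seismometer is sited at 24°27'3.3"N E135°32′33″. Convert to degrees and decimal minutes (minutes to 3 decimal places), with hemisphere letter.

24° 27.055′ N, 135° 32.550′ E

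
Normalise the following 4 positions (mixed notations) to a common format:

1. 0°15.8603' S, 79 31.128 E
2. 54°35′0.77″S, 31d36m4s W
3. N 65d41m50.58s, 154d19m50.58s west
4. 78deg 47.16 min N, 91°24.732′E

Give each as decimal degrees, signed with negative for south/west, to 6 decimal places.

Point 1:
  φ: 0 + 15.8603/60 = 0.2643383
  S ⇒ negate
  λ: 31.128′ = 0.518800°; total 79.5188000
  E ⇒ keep positive
Point 2:
  Lat: 35′ + 0.77″ = 35.01283′; 54 + 35.01283/60 = 54.5835472
  S → negative
  Lon: 31° + 36/60 + 4/3600 = 31 + 0.600000 + 0.001111 = 31.6011111
  W ⇒ negate
Point 3:
  φ: 65 + 41/60 + 50.58/3600 = 65.6973833
  N → positive
  Longitude: 19′ + 50.58″ = 19.84300′; 154 + 19.84300/60 = 154.3307167
  W → negative
Point 4:
  Latitude: 78 + 47.16/60 = 78.7860000
  N ⇒ keep positive
  Lon: 91 + 24.732/60 = 91.4122000
  E ⇒ keep positive

1. -0.264338, 79.518800
2. -54.583547, -31.601111
3. 65.697383, -154.330717
4. 78.786000, 91.412200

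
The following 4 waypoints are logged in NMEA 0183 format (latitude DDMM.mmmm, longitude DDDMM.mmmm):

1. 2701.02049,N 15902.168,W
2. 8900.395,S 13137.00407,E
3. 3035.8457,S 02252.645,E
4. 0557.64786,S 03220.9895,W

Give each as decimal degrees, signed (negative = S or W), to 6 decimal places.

1. 27.017008, -159.036133
2. -89.006583, 131.616735
3. -30.597428, 22.877417
4. -5.960798, -32.349825

Point 1:
  Latitude: degrees = first 2 digits = 27, minutes = 1.02049; 27 + 1.02049/60 = 27.0170082
  N ⇒ keep positive
  λ: split at 3 digits → 159° and 2.168′; 159 + 2.168/60 = 159.0361333
  W ⇒ negate
Point 2:
  Latitude: degrees = first 2 digits = 89, minutes = 0.395; 89 + 0.395/60 = 89.0065833
  S ⇒ negate
  λ: split at 3 digits → 131° and 37.00407′; 131 + 37.00407/60 = 131.6167345
  E → positive
Point 3:
  φ: degrees = first 2 digits = 30, minutes = 35.8457; 30 + 35.8457/60 = 30.5974283
  hemisphere S, so the sign is −
  Longitude: split at 3 digits → 022° and 52.645′; 22 + 52.645/60 = 22.8774167
  E → positive
Point 4:
  φ: split at 2 digits → 05° and 57.64786′; 5 + 57.64786/60 = 5.9607977
  S → negative
  λ: degrees = first 3 digits = 32, minutes = 20.9895; 32 + 20.9895/60 = 32.3498250
  W → negative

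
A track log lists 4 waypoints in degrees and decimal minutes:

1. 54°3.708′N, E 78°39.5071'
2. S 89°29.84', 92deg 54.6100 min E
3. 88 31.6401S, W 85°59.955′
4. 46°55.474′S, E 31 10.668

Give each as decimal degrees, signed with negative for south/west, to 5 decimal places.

1. 54.06180, 78.65845
2. -89.49733, 92.91017
3. -88.52734, -85.99925
4. -46.92457, 31.17780

Point 1:
  Latitude: 3.708′ = 0.061800°; total 54.061800
  N → positive
  Longitude: 78 + 39.5071/60 = 78.658452
  E → positive
Point 2:
  Latitude: 89 + 29.84/60 = 89.497333
  S ⇒ negate
  λ: 54.61′ = 0.910167°; total 92.910167
  E → positive
Point 3:
  Lat: 88 + 31.6401/60 = 88.527335
  S ⇒ negate
  Longitude: 59.955′ = 0.999250°; total 85.999250
  W → negative
Point 4:
  Lat: 55.474′ = 0.924567°; total 46.924567
  hemisphere S, so the sign is −
  Lon: 10.668′ = 0.177800°; total 31.177800
  E → positive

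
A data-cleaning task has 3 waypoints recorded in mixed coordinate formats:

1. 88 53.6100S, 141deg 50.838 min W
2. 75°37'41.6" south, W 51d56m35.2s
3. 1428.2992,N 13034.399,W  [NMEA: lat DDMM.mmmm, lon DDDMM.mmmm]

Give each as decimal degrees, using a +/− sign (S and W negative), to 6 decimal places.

1. -88.893500, -141.847300
2. -75.628222, -51.943111
3. 14.471653, -130.573317

Point 1:
  Latitude: 88 + 53.61/60 = 88.8935000
  hemisphere S, so the sign is −
  Longitude: 50.838′ = 0.847300°; total 141.8473000
  W ⇒ negate
Point 2:
  φ: 75° + 37/60 + 41.6/3600 = 75 + 0.616667 + 0.011556 = 75.6282222
  S ⇒ negate
  λ: 51 + 56/60 + 35.2/3600 = 51.9431111
  W ⇒ negate
Point 3:
  φ: split at 2 digits → 14° and 28.2992′; 14 + 28.2992/60 = 14.4716533
  N ⇒ keep positive
  Lon: split at 3 digits → 130° and 34.399′; 130 + 34.399/60 = 130.5733167
  W → negative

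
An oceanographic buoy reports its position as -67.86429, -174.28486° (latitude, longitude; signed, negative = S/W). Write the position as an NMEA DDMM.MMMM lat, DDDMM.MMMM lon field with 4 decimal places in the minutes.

6751.8574,S / 17417.0916,W

Latitude is negative → S; |value| = 67.864290
φ: minutes = (67.864290 − 67) × 60 = 51.857400
Longitude is negative → W; |value| = 174.284860
λ: minutes = (174.284860 − 174) × 60 = 17.091600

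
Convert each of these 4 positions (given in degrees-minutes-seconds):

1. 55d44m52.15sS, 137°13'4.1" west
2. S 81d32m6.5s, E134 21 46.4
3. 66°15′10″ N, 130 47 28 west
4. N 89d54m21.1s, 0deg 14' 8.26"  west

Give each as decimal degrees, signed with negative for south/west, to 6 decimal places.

Point 1:
  φ: 55 + 44/60 + 52.15/3600 = 55.7478194
  S ⇒ negate
  λ: 137 + 13/60 + 4.1/3600 = 137.2178056
  W → negative
Point 2:
  φ: 32′ + 6.5″ = 32.10833′; 81 + 32.10833/60 = 81.5351389
  S ⇒ negate
  λ: 21′ + 46.4″ = 21.77333′; 134 + 21.77333/60 = 134.3628889
  E → positive
Point 3:
  Latitude: 15′ + 10″ = 15.16667′; 66 + 15.16667/60 = 66.2527778
  N → positive
  λ: 130° + 47/60 + 28/3600 = 130 + 0.783333 + 0.007778 = 130.7911111
  hemisphere W, so the sign is −
Point 4:
  Lat: 89° + 54/60 + 21.1/3600 = 89 + 0.900000 + 0.005861 = 89.9058611
  N ⇒ keep positive
  λ: 0 + 14/60 + 8.26/3600 = 0.2356278
  hemisphere W, so the sign is −

1. -55.747819, -137.217806
2. -81.535139, 134.362889
3. 66.252778, -130.791111
4. 89.905861, -0.235628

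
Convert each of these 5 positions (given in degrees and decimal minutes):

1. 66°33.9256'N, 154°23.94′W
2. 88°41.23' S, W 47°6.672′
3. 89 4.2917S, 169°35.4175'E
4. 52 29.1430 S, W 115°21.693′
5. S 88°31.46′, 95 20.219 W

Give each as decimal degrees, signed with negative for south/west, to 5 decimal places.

Point 1:
  φ: 66 + 33.9256/60 = 66.565427
  N ⇒ keep positive
  λ: 154 + 23.94/60 = 154.399000
  W ⇒ negate
Point 2:
  Lat: 88 + 41.23/60 = 88.687167
  hemisphere S, so the sign is −
  λ: 47 + 6.672/60 = 47.111200
  hemisphere W, so the sign is −
Point 3:
  φ: 4.2917′ = 0.071528°; total 89.071528
  S → negative
  Longitude: 169 + 35.4175/60 = 169.590292
  E ⇒ keep positive
Point 4:
  φ: 52 + 29.143/60 = 52.485717
  S → negative
  Longitude: 21.693′ = 0.361550°; total 115.361550
  W → negative
Point 5:
  Lat: 31.46′ = 0.524333°; total 88.524333
  S ⇒ negate
  Lon: 95 + 20.219/60 = 95.336983
  W → negative

1. 66.56543, -154.39900
2. -88.68717, -47.11120
3. -89.07153, 169.59029
4. -52.48572, -115.36155
5. -88.52433, -95.33698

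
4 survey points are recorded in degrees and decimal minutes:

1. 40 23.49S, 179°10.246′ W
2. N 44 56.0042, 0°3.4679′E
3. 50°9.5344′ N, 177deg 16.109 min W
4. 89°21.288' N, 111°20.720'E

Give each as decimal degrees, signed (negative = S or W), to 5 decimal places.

1. -40.39150, -179.17077
2. 44.93340, 0.05780
3. 50.15891, -177.26848
4. 89.35480, 111.34533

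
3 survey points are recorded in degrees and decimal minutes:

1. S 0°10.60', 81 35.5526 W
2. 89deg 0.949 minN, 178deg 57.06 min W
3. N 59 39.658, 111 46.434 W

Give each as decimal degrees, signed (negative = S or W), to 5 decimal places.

Point 1:
  φ: 10.6′ = 0.176667°; total 0.176667
  S ⇒ negate
  λ: 35.5526′ = 0.592543°; total 81.592543
  W ⇒ negate
Point 2:
  Lat: 89 + 0.949/60 = 89.015817
  N ⇒ keep positive
  Longitude: 57.06′ = 0.951000°; total 178.951000
  W → negative
Point 3:
  φ: 59 + 39.658/60 = 59.660967
  N ⇒ keep positive
  λ: 46.434′ = 0.773900°; total 111.773900
  W → negative

1. -0.17667, -81.59254
2. 89.01582, -178.95100
3. 59.66097, -111.77390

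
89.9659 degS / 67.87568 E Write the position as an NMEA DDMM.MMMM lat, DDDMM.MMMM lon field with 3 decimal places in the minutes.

8957.954,S / 06752.541,E

Lat: fractional part 0.965900 → 57.95400 minutes
λ: fractional part 0.875680 → 52.54080 minutes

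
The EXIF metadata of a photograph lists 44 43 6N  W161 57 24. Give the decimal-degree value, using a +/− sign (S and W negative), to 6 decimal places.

44.718333, -161.956667

φ: 43′ + 6″ = 43.10000′; 44 + 43.10000/60 = 44.7183333
N ⇒ keep positive
λ: 161 + 57/60 + 24/3600 = 161.9566667
W ⇒ negate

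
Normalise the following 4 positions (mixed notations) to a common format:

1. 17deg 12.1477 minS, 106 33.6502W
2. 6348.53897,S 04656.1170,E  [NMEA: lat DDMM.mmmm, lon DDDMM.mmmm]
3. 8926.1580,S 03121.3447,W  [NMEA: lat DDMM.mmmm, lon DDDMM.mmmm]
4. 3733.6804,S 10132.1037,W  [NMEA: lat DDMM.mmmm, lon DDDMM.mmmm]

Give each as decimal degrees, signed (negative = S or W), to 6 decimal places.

Point 1:
  Latitude: 17 + 12.1477/60 = 17.2024617
  hemisphere S, so the sign is −
  λ: 33.6502′ = 0.560837°; total 106.5608367
  W ⇒ negate
Point 2:
  Latitude: degrees = first 2 digits = 63, minutes = 48.53897; 63 + 48.53897/60 = 63.8089828
  S → negative
  Longitude: degrees = first 3 digits = 46, minutes = 56.117; 46 + 56.117/60 = 46.9352833
  E ⇒ keep positive
Point 3:
  Lat: degrees = first 2 digits = 89, minutes = 26.158; 89 + 26.158/60 = 89.4359667
  S ⇒ negate
  λ: degrees = first 3 digits = 31, minutes = 21.3447; 31 + 21.3447/60 = 31.3557450
  hemisphere W, so the sign is −
Point 4:
  φ: degrees = first 2 digits = 37, minutes = 33.6804; 37 + 33.6804/60 = 37.5613400
  hemisphere S, so the sign is −
  λ: split at 3 digits → 101° and 32.1037′; 101 + 32.1037/60 = 101.5350617
  W ⇒ negate

1. -17.202462, -106.560837
2. -63.808983, 46.935283
3. -89.435967, -31.355745
4. -37.561340, -101.535062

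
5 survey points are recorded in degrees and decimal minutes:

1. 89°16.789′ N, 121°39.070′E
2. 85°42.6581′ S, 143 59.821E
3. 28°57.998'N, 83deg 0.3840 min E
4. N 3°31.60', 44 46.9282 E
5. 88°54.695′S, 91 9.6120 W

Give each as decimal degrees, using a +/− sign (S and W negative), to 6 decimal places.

1. 89.279817, 121.651167
2. -85.710968, 143.997017
3. 28.966633, 83.006400
4. 3.526667, 44.782137
5. -88.911583, -91.160200

Point 1:
  Latitude: 16.789′ = 0.279817°; total 89.2798167
  N → positive
  λ: 39.07′ = 0.651167°; total 121.6511667
  E ⇒ keep positive
Point 2:
  Latitude: 42.6581′ = 0.710968°; total 85.7109683
  S → negative
  Longitude: 143 + 59.821/60 = 143.9970167
  E ⇒ keep positive
Point 3:
  Latitude: 28 + 57.998/60 = 28.9666333
  N → positive
  Lon: 0.384′ = 0.006400°; total 83.0064000
  E ⇒ keep positive
Point 4:
  Latitude: 31.6′ = 0.526667°; total 3.5266667
  N ⇒ keep positive
  λ: 46.9282′ = 0.782137°; total 44.7821367
  E ⇒ keep positive
Point 5:
  φ: 88 + 54.695/60 = 88.9115833
  hemisphere S, so the sign is −
  λ: 91 + 9.612/60 = 91.1602000
  W ⇒ negate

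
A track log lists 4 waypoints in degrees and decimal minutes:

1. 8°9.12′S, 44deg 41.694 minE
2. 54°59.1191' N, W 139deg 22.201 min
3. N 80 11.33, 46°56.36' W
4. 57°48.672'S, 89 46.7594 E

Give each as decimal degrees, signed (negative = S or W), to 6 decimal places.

1. -8.152000, 44.694900
2. 54.985318, -139.370017
3. 80.188833, -46.939333
4. -57.811200, 89.779323

Point 1:
  φ: 9.12′ = 0.152000°; total 8.1520000
  hemisphere S, so the sign is −
  Lon: 44 + 41.694/60 = 44.6949000
  E → positive
Point 2:
  Lat: 54 + 59.1191/60 = 54.9853183
  N ⇒ keep positive
  Lon: 22.201′ = 0.370017°; total 139.3700167
  W → negative
Point 3:
  Latitude: 11.33′ = 0.188833°; total 80.1888333
  N → positive
  Longitude: 46 + 56.36/60 = 46.9393333
  W → negative
Point 4:
  Lat: 57 + 48.672/60 = 57.8112000
  S ⇒ negate
  Lon: 89 + 46.7594/60 = 89.7793233
  E ⇒ keep positive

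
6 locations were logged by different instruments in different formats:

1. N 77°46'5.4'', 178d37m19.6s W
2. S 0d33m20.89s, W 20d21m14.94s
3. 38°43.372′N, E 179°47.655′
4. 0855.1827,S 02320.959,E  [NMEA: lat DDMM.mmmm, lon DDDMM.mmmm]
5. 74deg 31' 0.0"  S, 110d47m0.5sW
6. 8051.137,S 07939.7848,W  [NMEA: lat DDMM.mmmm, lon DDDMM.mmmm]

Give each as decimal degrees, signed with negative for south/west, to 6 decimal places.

Point 1:
  Latitude: 77° + 46/60 + 5.4/3600 = 77 + 0.766667 + 0.001500 = 77.7681667
  N → positive
  Lon: 178 + 37/60 + 19.6/3600 = 178.6221111
  hemisphere W, so the sign is −
Point 2:
  Lat: 33′ + 20.89″ = 33.34817′; 0 + 33.34817/60 = 0.5558028
  S → negative
  λ: 20° + 21/60 + 14.94/3600 = 20 + 0.350000 + 0.004150 = 20.3541500
  hemisphere W, so the sign is −
Point 3:
  Latitude: 38 + 43.372/60 = 38.7228667
  N → positive
  Longitude: 179 + 47.655/60 = 179.7942500
  E → positive
Point 4:
  Latitude: split at 2 digits → 08° and 55.1827′; 8 + 55.1827/60 = 8.9197117
  hemisphere S, so the sign is −
  Lon: degrees = first 3 digits = 23, minutes = 20.959; 23 + 20.959/60 = 23.3493167
  E → positive
Point 5:
  Lat: 74° + 31/60 + 0/3600 = 74 + 0.516667 + 0.000000 = 74.5166667
  S ⇒ negate
  λ: 110° + 47/60 + 0.5/3600 = 110 + 0.783333 + 0.000139 = 110.7834722
  W → negative
Point 6:
  Latitude: degrees = first 2 digits = 80, minutes = 51.137; 80 + 51.137/60 = 80.8522833
  S → negative
  Lon: degrees = first 3 digits = 79, minutes = 39.7848; 79 + 39.7848/60 = 79.6630800
  W ⇒ negate

1. 77.768167, -178.622111
2. -0.555803, -20.354150
3. 38.722867, 179.794250
4. -8.919712, 23.349317
5. -74.516667, -110.783472
6. -80.852283, -79.663080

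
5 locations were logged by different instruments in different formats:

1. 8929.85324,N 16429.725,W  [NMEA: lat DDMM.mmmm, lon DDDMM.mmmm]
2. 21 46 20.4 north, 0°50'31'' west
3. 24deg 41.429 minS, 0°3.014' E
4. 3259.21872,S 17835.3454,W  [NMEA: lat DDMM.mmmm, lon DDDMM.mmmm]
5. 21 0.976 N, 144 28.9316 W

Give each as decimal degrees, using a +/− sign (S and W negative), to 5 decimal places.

1. 89.49755, -164.49542
2. 21.77233, -0.84194
3. -24.69048, 0.05023
4. -32.98698, -178.58909
5. 21.01627, -144.48219

Point 1:
  Latitude: degrees = first 2 digits = 89, minutes = 29.85324; 89 + 29.85324/60 = 89.497554
  N → positive
  Lon: split at 3 digits → 164° and 29.725′; 164 + 29.725/60 = 164.495417
  W ⇒ negate
Point 2:
  Lat: 21° + 46/60 + 20.4/3600 = 21 + 0.766667 + 0.005667 = 21.772333
  N → positive
  Longitude: 0 + 50/60 + 31/3600 = 0.841944
  W ⇒ negate
Point 3:
  Latitude: 24 + 41.429/60 = 24.690483
  S ⇒ negate
  Longitude: 0 + 3.014/60 = 0.050233
  E ⇒ keep positive
Point 4:
  Latitude: degrees = first 2 digits = 32, minutes = 59.21872; 32 + 59.21872/60 = 32.986979
  hemisphere S, so the sign is −
  Longitude: split at 3 digits → 178° and 35.3454′; 178 + 35.3454/60 = 178.589090
  hemisphere W, so the sign is −
Point 5:
  Latitude: 21 + 0.976/60 = 21.016267
  N ⇒ keep positive
  Lon: 28.9316′ = 0.482193°; total 144.482193
  W ⇒ negate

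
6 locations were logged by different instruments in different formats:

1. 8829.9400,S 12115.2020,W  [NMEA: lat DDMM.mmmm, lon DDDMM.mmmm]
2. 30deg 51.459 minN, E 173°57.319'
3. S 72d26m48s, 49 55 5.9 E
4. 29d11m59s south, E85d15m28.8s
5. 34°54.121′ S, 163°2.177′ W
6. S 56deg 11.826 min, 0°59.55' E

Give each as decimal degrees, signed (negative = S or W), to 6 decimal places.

1. -88.499000, -121.253367
2. 30.857650, 173.955317
3. -72.446667, 49.918306
4. -29.199722, 85.258000
5. -34.902017, -163.036283
6. -56.197100, 0.992500

Point 1:
  Lat: split at 2 digits → 88° and 29.94′; 88 + 29.94/60 = 88.4990000
  S → negative
  Lon: degrees = first 3 digits = 121, minutes = 15.202; 121 + 15.202/60 = 121.2533667
  W → negative
Point 2:
  φ: 51.459′ = 0.857650°; total 30.8576500
  N ⇒ keep positive
  Longitude: 57.319′ = 0.955317°; total 173.9553167
  E → positive
Point 3:
  Lat: 26′ + 48″ = 26.80000′; 72 + 26.80000/60 = 72.4466667
  S → negative
  Lon: 49 + 55/60 + 5.9/3600 = 49.9183056
  E ⇒ keep positive
Point 4:
  φ: 29° + 11/60 + 59/3600 = 29 + 0.183333 + 0.016389 = 29.1997222
  S → negative
  Lon: 15′ + 28.8″ = 15.48000′; 85 + 15.48000/60 = 85.2580000
  E ⇒ keep positive
Point 5:
  Lat: 54.121′ = 0.902017°; total 34.9020167
  S ⇒ negate
  Lon: 2.177′ = 0.036283°; total 163.0362833
  W ⇒ negate
Point 6:
  Lat: 11.826′ = 0.197100°; total 56.1971000
  S → negative
  λ: 59.55′ = 0.992500°; total 0.9925000
  E → positive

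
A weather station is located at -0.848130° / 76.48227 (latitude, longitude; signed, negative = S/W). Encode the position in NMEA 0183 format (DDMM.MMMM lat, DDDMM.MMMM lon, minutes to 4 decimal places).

0050.8878,S / 07628.9362,E

Latitude is negative → S; |value| = 0.848130
Latitude: fractional part 0.848130 → 50.887800 minutes
Longitude: minutes = (76.482270 − 76) × 60 = 28.936200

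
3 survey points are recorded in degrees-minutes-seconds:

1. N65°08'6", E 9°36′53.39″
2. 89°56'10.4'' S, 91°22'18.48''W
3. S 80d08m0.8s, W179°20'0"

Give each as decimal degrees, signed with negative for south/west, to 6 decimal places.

1. 65.135000, 9.614831
2. -89.936222, -91.371800
3. -80.133556, -179.333333

Point 1:
  Lat: 65° + 8/60 + 6/3600 = 65 + 0.133333 + 0.001667 = 65.1350000
  N → positive
  Longitude: 9 + 36/60 + 53.39/3600 = 9.6148306
  E ⇒ keep positive
Point 2:
  Lat: 89 + 56/60 + 10.4/3600 = 89.9362222
  S ⇒ negate
  Longitude: 22′ + 18.48″ = 22.30800′; 91 + 22.30800/60 = 91.3718000
  hemisphere W, so the sign is −
Point 3:
  Lat: 80 + 8/60 + 0.8/3600 = 80.1335556
  S ⇒ negate
  Lon: 179° + 20/60 + 0/3600 = 179 + 0.333333 + 0.000000 = 179.3333333
  W ⇒ negate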